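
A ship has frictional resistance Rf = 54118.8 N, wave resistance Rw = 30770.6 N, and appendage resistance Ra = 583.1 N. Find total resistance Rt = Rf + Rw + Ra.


Formula: Rt = Rf + Rw + Ra
Substituting: Rt = 54118.8 + 30770.6 + 583.1
Result: Rt = 85472.5 N

85472.5 N


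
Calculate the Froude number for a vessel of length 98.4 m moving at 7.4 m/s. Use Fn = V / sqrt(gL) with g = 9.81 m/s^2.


Formula: Fn = V / sqrt(g * L)
Step 1 — g * L = 9.81 * 98.4 = 965.304
Step 2 — sqrt(g * L) = sqrt(965.304) = 31.069342
Step 3 — Fn = 7.4 / 31.069342 ≈ 0.23818 (5 s.f.)

0.23818


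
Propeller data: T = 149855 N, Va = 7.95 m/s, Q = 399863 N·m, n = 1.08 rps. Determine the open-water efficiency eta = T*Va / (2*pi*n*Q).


Formula: eta = T * Va / (2 * pi * n * Q)
Step 1 — numerator = T * Va = 149855 * 7.95 = 1191347.25
Step 2 — 2 * pi * n = 2 * pi * 1.08 = 6.78584
Step 3 — denominator = 6.78584 * 399863 = 2713406.34
Step 4 — eta = 1191347.25 / 2713406.34 ≈ 0.43906 (5 s.f.)

0.43906


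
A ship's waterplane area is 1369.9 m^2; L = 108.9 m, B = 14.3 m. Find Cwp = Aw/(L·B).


Formula: Cwp = Aw / (L * B)
Step 1 — L * B = 108.9 * 14.3 = 1557.27 m^2
Step 2 — Cwp = 1369.9 / 1557.27 ≈ 0.87968 (5 s.f.)

0.87968


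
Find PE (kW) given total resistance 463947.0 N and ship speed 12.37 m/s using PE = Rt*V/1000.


Formula: PE = Rt * V / 1000 (kW)
Step 1 — PE (W) = 463947.0 * 12.37 = 5739024.39 W
Step 2 — PE (kW) = 5739024.39 / 1000 ≈ 5739.0 kW (5 s.f.)

5739.0 kW


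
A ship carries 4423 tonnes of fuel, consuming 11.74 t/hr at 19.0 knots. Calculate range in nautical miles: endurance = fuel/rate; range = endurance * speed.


Formula: endurance = fuel / rate; range = endurance * speed
Step 1 — endurance = 4423 / 11.74 = 376.7462 hours
Step 2 — range = 376.7462 * 19.0 ≈ 7158.2 nautical miles (5 s.f.)

7158.2 NM


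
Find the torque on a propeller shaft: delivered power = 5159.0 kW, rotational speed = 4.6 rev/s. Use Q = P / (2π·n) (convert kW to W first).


Formula: Q = P_W / (2 * pi * n)
Step 1 — P_W = 5159.0 kW * 1000 = 5159000.0 W
Step 2 — 2 * pi * n = 2 * pi * 4.6 = 28.902652
Step 3 — Q = 5159000.0 / 28.902652 ≈ 178500 N·m (5 s.f.)

178500 N·m


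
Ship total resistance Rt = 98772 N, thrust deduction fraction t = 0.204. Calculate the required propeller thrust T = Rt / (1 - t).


Formula: T = Rt / (1 - t)
Step 1 — (1 - t) = 1 - 0.204 = 0.796
Step 2 — T = 98772 / 0.796 ≈ 124090 N (5 s.f.)

124090 N


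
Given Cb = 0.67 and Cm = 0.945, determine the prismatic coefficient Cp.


Formula: Cp = Cb / Cm
Substituting: Cp = 0.67 / 0.945
Result: Cp ≈ 0.70899 (5 s.f.)

0.70899


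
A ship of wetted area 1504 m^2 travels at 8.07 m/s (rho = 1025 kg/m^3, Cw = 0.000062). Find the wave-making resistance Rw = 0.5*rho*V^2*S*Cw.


Formula: Rw = 0.5 * rho * V^2 * S * Cw
Step 1 — V^2 = 8.07^2 = 65.1249
Step 2 — 0.5 * rho * V^2 = 0.5 * 1025 * 65.1249 = 33376.51125
Step 3 — Rw = 33376.51125 * 1504 * 0.000062 ≈ 3112.3 N (5 s.f.)

3112.3 N


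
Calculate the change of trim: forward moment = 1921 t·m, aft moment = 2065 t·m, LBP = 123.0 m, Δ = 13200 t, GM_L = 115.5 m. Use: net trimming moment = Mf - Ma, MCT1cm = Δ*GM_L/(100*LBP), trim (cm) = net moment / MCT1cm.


Formula: net trimming moment = Mf - Ma; MCT1cm = Δ*GM_L/(100*LBP); trim = net moment / MCT1cm
Step 1 — net trimming moment = 1921 - 2065 = -144 t·m
Step 2 — MCT1cm = 13200 * 115.5 / (100 * 123.0) = 123.9512 t·m/cm
Step 3 — trim = -144 / 123.9512 ≈ -1.1617 cm (5 s.f.)

-1.1617 cm


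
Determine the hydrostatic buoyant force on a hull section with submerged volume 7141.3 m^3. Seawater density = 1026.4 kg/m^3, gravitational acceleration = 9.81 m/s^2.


Formula: Fb = rho * g * V
Substituting: Fb = 1026.4 * 9.81 * 7141.3
Intermediate: 1026.4 * 9.81 = 10068.984
Result: Fb = 10068.984 * 7141.3 ≈ 71906000 N (5 s.f.)

71906000 N


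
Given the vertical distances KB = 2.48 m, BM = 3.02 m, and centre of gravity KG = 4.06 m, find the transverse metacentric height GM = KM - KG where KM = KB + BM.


Formula: GM = KB + BM - KG
Step 1 — KM = KB + BM = 2.48 + 3.02 = 5.5 m
Step 2 — GM = KM - KG = 5.5 - 4.06 = 1.44 m

1.44 m


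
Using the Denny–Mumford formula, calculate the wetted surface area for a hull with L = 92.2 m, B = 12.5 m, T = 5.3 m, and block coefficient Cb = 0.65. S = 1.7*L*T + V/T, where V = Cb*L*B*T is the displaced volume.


Formula: S = 1.7*L*T + V/T with V = Cb*L*B*T, i.e. S = L * (1.7*T + Cb*B)
Step 1 — 1.7*T = 1.7 * 5.3 = 9.01 m
Step 2 — Cb*B = 0.65 * 12.5 = 8.125 m
Step 3 — 1.7*T + Cb*B = 9.01 + 8.125 = 17.135 m
Step 4 — S = 92.2 * 17.135 ≈ 1579.8 m^2 (5 s.f.)

1579.8 m^2


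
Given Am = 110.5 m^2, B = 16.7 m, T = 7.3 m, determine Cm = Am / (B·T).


Formula: Cm = Am / (B * T)
Step 1 — B * T = 16.7 * 7.3 = 121.91 m^2
Step 2 — Cm = 110.5 / 121.91 ≈ 0.90641 (5 s.f.)

0.90641


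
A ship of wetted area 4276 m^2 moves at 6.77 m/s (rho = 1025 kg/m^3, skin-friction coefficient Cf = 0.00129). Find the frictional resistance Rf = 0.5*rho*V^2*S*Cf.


Formula: Rf = 0.5 * rho * V^2 * S * Cf
Step 1 — V^2 = 6.77^2 = 45.8329
Step 2 — 0.5 * rho * V^2 = 0.5 * 1025 * 45.8329 = 23489.36125
Step 3 — Rf = 23489.36125 * 4276 * 0.00129 ≈ 129570 N (5 s.f.)

129570 N


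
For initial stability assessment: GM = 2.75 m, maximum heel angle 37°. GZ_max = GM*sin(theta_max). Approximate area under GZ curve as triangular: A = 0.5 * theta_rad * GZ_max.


Formula: GZ_max = GM * sin(theta); Area = 0.5 * theta_rad * GZ_max
Step 1 — GZ_max = 2.75 * sin(37°) = 2.75 * 0.601815 = 1.654991 m
Step 2 — theta_rad = 37 * pi/180 = 0.645772 rad
Step 3 — Area = 0.5 * 0.645772 * 1.654991 ≈ 0.53437 m·rad (5 s.f.)

0.53437 m·rad


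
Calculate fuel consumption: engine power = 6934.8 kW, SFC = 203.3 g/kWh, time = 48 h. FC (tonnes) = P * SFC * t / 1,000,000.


Formula: FC (tonnes) = P * SFC * t / 1,000,000
Step 1 — P * SFC * t = 6934.8 * 203.3 * 48 = 67672552.32 g
Step 2 — FC (tonnes) = 67672552.32 / 1,000,000 ≈ 67.673 tonnes (5 s.f.)

67.673 tonnes


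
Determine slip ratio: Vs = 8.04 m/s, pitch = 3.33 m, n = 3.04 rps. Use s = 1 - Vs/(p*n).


Formula: s = 1 - Vs / (p * n)
Step 1 — p * n = 3.33 * 3.04 = 10.1232
Step 2 — Vs / (p*n) = 8.04 / 10.1232 = 0.794215 (6 d.p.)
Step 3 — s = 1 - 0.794215 = 0.205785

0.205785


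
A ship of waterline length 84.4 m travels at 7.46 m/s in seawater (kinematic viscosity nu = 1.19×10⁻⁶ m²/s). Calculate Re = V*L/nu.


Formula: Re = V * L / nu
Step 1 — V * L = 7.46 * 84.4 = 629.624 m^2/s
Step 2 — Re = 629.624 / 1.19e-6 = 5.29e+08

5.29e+08


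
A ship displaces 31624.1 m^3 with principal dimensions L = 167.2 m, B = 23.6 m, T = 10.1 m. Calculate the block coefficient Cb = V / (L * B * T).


Formula: Cb = V / (L * B * T)
Step 1 — L * B * T = 167.2 * 23.6 * 10.1 = 39853.792 m^3
Step 2 — Cb = 31624.1 / 39853.792 ≈ 0.79350 (5 s.f.)

0.79350


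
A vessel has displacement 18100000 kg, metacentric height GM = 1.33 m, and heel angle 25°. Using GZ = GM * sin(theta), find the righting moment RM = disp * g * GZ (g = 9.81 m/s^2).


Formula: GZ = GM * sin(theta); RM = disp * g * GZ
Step 1 — GZ = 1.33 * sin(25°) = 1.33 * 0.422618 = 0.562082 m
Step 2 — RM = 18100000 * 9.81 * 0.562082 ≈ 99804000 N·m (5 s.f.)

99804000 N·m


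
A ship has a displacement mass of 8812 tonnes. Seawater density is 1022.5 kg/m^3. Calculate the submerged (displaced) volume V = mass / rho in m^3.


Formula: V = mass / rho
Step 1 — convert tonnes to kg: 8812 t * 1000 = 8812000 kg
Step 2 — V = 8812000 / 1022.5 ≈ 8618.1 m^3 (5 s.f.)

8618.1 m^3


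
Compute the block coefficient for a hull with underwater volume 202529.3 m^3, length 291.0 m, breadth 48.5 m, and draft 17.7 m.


Formula: Cb = V / (L * B * T)
Step 1 — L * B * T = 291.0 * 48.5 * 17.7 = 249808.95 m^3
Step 2 — Cb = 202529.3 / 249808.95 ≈ 0.81074 (5 s.f.)

0.81074


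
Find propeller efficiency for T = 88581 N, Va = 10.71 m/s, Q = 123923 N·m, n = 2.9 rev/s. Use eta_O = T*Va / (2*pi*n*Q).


Formula: eta = T * Va / (2 * pi * n * Q)
Step 1 — numerator = T * Va = 88581 * 10.71 = 948702.51
Step 2 — 2 * pi * n = 2 * pi * 2.9 = 18.221237
Step 3 — denominator = 18.221237 * 123923 = 2258030.35
Step 4 — eta = 948702.51 / 2258030.35 ≈ 0.42015 (5 s.f.)

0.42015


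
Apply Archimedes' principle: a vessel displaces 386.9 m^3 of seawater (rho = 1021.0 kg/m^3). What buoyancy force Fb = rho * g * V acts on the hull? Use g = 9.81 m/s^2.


Formula: Fb = rho * g * V
Substituting: Fb = 1021.0 * 9.81 * 386.9
Intermediate: 1021.0 * 9.81 = 10016.01
Result: Fb = 10016.01 * 386.9 ≈ 3875200 N (5 s.f.)

3875200 N


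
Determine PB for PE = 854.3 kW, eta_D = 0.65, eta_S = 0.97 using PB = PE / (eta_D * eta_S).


Formula: PB = PE / (eta_D * eta_S)
Step 1 — combined efficiency = eta_D * eta_S = 0.65 * 0.97 = 0.6305
Step 2 — PB = 854.3 / 0.6305 ≈ 1355.0 kW (5 s.f.)

1355.0 kW


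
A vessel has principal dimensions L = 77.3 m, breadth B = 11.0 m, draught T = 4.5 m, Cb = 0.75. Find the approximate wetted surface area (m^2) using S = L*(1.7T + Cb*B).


Formula: S = 1.7*L*T + V/T with V = Cb*L*B*T, i.e. S = L * (1.7*T + Cb*B)
Step 1 — 1.7*T = 1.7 * 4.5 = 7.65 m
Step 2 — Cb*B = 0.75 * 11.0 = 8.25 m
Step 3 — 1.7*T + Cb*B = 7.65 + 8.25 = 15.9 m
Step 4 — S = 77.3 * 15.9 ≈ 1229.1 m^2 (5 s.f.)

1229.1 m^2


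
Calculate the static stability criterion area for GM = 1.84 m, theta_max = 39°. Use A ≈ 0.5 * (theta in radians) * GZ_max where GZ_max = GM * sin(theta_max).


Formula: GZ_max = GM * sin(theta); Area = 0.5 * theta_rad * GZ_max
Step 1 — GZ_max = 1.84 * sin(39°) = 1.84 * 0.62932 = 1.157949 m
Step 2 — theta_rad = 39 * pi/180 = 0.680678 rad
Step 3 — Area = 0.5 * 0.680678 * 1.157949 ≈ 0.39410 m·rad (5 s.f.)

0.39410 m·rad


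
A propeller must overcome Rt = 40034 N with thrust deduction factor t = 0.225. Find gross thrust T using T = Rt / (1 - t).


Formula: T = Rt / (1 - t)
Step 1 — (1 - t) = 1 - 0.225 = 0.775
Step 2 — T = 40034 / 0.775 ≈ 51657 N (5 s.f.)

51657 N


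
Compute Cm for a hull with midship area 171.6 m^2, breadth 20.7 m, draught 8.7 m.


Formula: Cm = Am / (B * T)
Step 1 — B * T = 20.7 * 8.7 = 180.09 m^2
Step 2 — Cm = 171.6 / 180.09 ≈ 0.95286 (5 s.f.)

0.95286


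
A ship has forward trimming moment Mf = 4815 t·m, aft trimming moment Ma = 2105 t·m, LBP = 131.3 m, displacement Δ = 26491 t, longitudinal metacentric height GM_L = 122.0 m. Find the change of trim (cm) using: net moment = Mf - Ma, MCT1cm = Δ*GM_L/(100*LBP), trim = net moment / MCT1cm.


Formula: net trimming moment = Mf - Ma; MCT1cm = Δ*GM_L/(100*LBP); trim = net moment / MCT1cm
Step 1 — net trimming moment = 4815 - 2105 = 2710 t·m
Step 2 — MCT1cm = 26491 * 122.0 / (100 * 131.3) = 246.1464 t·m/cm
Step 3 — trim = 2710 / 246.1464 ≈ 11.010 cm (5 s.f.)

11.010 cm


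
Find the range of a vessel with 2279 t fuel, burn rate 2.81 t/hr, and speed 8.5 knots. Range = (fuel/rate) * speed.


Formula: endurance = fuel / rate; range = endurance * speed
Step 1 — endurance = 2279 / 2.81 = 811.032 hours
Step 2 — range = 811.032 * 8.5 ≈ 6893.8 nautical miles (5 s.f.)

6893.8 NM


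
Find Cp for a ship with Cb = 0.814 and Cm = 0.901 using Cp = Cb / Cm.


Formula: Cp = Cb / Cm
Substituting: Cp = 0.814 / 0.901
Result: Cp ≈ 0.90344 (5 s.f.)

0.90344


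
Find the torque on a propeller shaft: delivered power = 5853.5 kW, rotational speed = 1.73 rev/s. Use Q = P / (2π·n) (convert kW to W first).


Formula: Q = P_W / (2 * pi * n)
Step 1 — P_W = 5853.5 kW * 1000 = 5853500.0 W
Step 2 — 2 * pi * n = 2 * pi * 1.73 = 10.869911
Step 3 — Q = 5853500.0 / 10.869911 ≈ 538500 N·m (5 s.f.)

538500 N·m


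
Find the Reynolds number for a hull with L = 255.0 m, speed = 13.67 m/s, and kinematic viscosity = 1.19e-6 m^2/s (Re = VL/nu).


Formula: Re = V * L / nu
Step 1 — V * L = 13.67 * 255.0 = 3485.85 m^2/s
Step 2 — Re = 3485.85 / 1.19e-6 = 2.93e+09

2.93e+09


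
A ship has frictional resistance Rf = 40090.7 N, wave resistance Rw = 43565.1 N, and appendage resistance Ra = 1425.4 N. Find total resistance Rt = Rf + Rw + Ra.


Formula: Rt = Rf + Rw + Ra
Substituting: Rt = 40090.7 + 43565.1 + 1425.4
Result: Rt = 85081.2 N

85081.2 N


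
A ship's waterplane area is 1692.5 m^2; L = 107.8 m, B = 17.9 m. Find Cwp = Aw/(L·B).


Formula: Cwp = Aw / (L * B)
Step 1 — L * B = 107.8 * 17.9 = 1929.62 m^2
Step 2 — Cwp = 1692.5 / 1929.62 ≈ 0.87712 (5 s.f.)

0.87712


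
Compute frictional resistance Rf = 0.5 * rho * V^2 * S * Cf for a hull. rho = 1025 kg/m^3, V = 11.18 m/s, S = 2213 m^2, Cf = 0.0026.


Formula: Rf = 0.5 * rho * V^2 * S * Cf
Step 1 — V^2 = 11.18^2 = 124.9924
Step 2 — 0.5 * rho * V^2 = 0.5 * 1025 * 124.9924 = 64058.605
Step 3 — Rf = 64058.605 * 2213 * 0.0026 ≈ 368580 N (5 s.f.)

368580 N


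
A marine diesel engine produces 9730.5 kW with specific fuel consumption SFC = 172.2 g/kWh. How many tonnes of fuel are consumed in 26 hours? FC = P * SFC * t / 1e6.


Formula: FC (tonnes) = P * SFC * t / 1,000,000
Step 1 — P * SFC * t = 9730.5 * 172.2 * 26 = 43565394.6 g
Step 2 — FC (tonnes) = 43565394.6 / 1,000,000 ≈ 43.565 tonnes (5 s.f.)

43.565 tonnes


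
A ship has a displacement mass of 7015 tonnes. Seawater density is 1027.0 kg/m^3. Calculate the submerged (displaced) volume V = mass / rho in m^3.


Formula: V = mass / rho
Step 1 — convert tonnes to kg: 7015 t * 1000 = 7015000 kg
Step 2 — V = 7015000 / 1027.0 ≈ 6830.6 m^3 (5 s.f.)

6830.6 m^3


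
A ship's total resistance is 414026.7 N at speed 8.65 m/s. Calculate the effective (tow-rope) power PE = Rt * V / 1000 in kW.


Formula: PE = Rt * V / 1000 (kW)
Step 1 — PE (W) = 414026.7 * 8.65 = 3581330.955 W
Step 2 — PE (kW) = 3581330.955 / 1000 ≈ 3581.3 kW (5 s.f.)

3581.3 kW


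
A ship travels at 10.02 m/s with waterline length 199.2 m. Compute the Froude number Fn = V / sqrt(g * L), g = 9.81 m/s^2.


Formula: Fn = V / sqrt(g * L)
Step 1 — g * L = 9.81 * 199.2 = 1954.152
Step 2 — sqrt(g * L) = sqrt(1954.152) = 44.205791
Step 3 — Fn = 10.02 / 44.205791 ≈ 0.22667 (5 s.f.)

0.22667


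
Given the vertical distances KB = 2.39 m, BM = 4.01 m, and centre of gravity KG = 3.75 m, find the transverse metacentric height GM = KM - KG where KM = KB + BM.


Formula: GM = KB + BM - KG
Step 1 — KM = KB + BM = 2.39 + 4.01 = 6.4 m
Step 2 — GM = KM - KG = 6.4 - 3.75 = 2.65 m

2.65 m


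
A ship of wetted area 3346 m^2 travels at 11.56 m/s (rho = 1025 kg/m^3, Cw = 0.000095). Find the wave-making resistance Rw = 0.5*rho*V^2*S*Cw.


Formula: Rw = 0.5 * rho * V^2 * S * Cw
Step 1 — V^2 = 11.56^2 = 133.6336
Step 2 — 0.5 * rho * V^2 = 0.5 * 1025 * 133.6336 = 68487.22
Step 3 — Rw = 68487.22 * 3346 * 0.000095 ≈ 21770 N (5 s.f.)

21770 N


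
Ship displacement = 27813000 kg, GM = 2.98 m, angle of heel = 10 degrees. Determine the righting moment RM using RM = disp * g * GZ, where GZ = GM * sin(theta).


Formula: GZ = GM * sin(theta); RM = disp * g * GZ
Step 1 — GZ = 2.98 * sin(10°) = 2.98 * 0.173648 = 0.517471 m
Step 2 — RM = 27813000 * 9.81 * 0.517471 ≈ 141190000 N·m (5 s.f.)

141190000 N·m


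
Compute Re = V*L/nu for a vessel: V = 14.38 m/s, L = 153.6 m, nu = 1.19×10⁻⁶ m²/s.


Formula: Re = V * L / nu
Step 1 — V * L = 14.38 * 153.6 = 2208.768 m^2/s
Step 2 — Re = 2208.768 / 1.19e-6 = 1.86e+09

1.86e+09


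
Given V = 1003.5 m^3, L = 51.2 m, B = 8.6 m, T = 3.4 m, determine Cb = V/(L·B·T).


Formula: Cb = V / (L * B * T)
Step 1 — L * B * T = 51.2 * 8.6 * 3.4 = 1497.088 m^3
Step 2 — Cb = 1003.5 / 1497.088 ≈ 0.67030 (5 s.f.)

0.67030


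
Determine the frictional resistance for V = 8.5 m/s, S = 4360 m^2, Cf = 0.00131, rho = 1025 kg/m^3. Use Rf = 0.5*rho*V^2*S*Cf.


Formula: Rf = 0.5 * rho * V^2 * S * Cf
Step 1 — V^2 = 8.5^2 = 72.25
Step 2 — 0.5 * rho * V^2 = 0.5 * 1025 * 72.25 = 37028.125
Step 3 — Rf = 37028.125 * 4360 * 0.00131 ≈ 211490 N (5 s.f.)

211490 N


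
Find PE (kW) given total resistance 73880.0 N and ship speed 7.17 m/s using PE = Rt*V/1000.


Formula: PE = Rt * V / 1000 (kW)
Step 1 — PE (W) = 73880.0 * 7.17 = 529719.6 W
Step 2 — PE (kW) = 529719.6 / 1000 ≈ 529.72 kW (5 s.f.)

529.72 kW


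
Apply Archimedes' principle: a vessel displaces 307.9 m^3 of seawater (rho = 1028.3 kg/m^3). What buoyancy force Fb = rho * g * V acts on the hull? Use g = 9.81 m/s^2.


Formula: Fb = rho * g * V
Substituting: Fb = 1028.3 * 9.81 * 307.9
Intermediate: 1028.3 * 9.81 = 10087.623
Result: Fb = 10087.623 * 307.9 ≈ 3106000 N (5 s.f.)

3106000 N


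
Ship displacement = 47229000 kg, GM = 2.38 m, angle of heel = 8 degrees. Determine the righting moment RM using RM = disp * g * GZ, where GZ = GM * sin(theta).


Formula: GZ = GM * sin(theta); RM = disp * g * GZ
Step 1 — GZ = 2.38 * sin(8°) = 2.38 * 0.139173 = 0.331232 m
Step 2 — RM = 47229000 * 9.81 * 0.331232 ≈ 153470000 N·m (5 s.f.)

153470000 N·m


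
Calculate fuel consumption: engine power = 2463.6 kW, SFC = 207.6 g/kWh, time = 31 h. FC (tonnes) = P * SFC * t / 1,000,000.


Formula: FC (tonnes) = P * SFC * t / 1,000,000
Step 1 — P * SFC * t = 2463.6 * 207.6 * 31 = 15854744.16 g
Step 2 — FC (tonnes) = 15854744.16 / 1,000,000 ≈ 15.855 tonnes (5 s.f.)

15.855 tonnes


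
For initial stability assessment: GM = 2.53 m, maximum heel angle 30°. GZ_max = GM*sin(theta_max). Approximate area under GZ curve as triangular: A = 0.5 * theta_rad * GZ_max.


Formula: GZ_max = GM * sin(theta); Area = 0.5 * theta_rad * GZ_max
Step 1 — GZ_max = 2.53 * sin(30°) = 2.53 * 0.5 = 1.265 m
Step 2 — theta_rad = 30 * pi/180 = 0.523599 rad
Step 3 — Area = 0.5 * 0.523599 * 1.265 ≈ 0.33118 m·rad (5 s.f.)

0.33118 m·rad


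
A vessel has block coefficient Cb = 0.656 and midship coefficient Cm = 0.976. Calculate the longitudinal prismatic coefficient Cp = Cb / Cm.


Formula: Cp = Cb / Cm
Substituting: Cp = 0.656 / 0.976
Result: Cp ≈ 0.67213 (5 s.f.)

0.67213


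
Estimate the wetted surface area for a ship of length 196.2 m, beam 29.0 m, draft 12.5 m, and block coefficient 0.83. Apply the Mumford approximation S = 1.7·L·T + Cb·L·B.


Formula: S = 1.7*L*T + V/T with V = Cb*L*B*T, i.e. S = L * (1.7*T + Cb*B)
Step 1 — 1.7*T = 1.7 * 12.5 = 21.25 m
Step 2 — Cb*B = 0.83 * 29.0 = 24.07 m
Step 3 — 1.7*T + Cb*B = 21.25 + 24.07 = 45.32 m
Step 4 — S = 196.2 * 45.32 ≈ 8891.8 m^2 (5 s.f.)

8891.8 m^2


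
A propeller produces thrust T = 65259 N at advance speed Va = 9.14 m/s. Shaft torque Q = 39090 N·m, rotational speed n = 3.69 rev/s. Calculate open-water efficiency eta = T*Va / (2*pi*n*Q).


Formula: eta = T * Va / (2 * pi * n * Q)
Step 1 — numerator = T * Va = 65259 * 9.14 = 596467.26
Step 2 — 2 * pi * n = 2 * pi * 3.69 = 23.184954
Step 3 — denominator = 23.184954 * 39090 = 906299.85
Step 4 — eta = 596467.26 / 906299.85 ≈ 0.65813 (5 s.f.)

0.65813


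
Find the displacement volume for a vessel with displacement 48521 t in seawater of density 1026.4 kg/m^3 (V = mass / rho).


Formula: V = mass / rho
Step 1 — convert tonnes to kg: 48521 t * 1000 = 48521000 kg
Step 2 — V = 48521000 / 1026.4 ≈ 47273 m^3 (5 s.f.)

47273 m^3


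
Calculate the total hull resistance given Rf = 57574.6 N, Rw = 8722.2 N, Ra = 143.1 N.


Formula: Rt = Rf + Rw + Ra
Substituting: Rt = 57574.6 + 8722.2 + 143.1
Result: Rt = 66439.9 N

66439.9 N


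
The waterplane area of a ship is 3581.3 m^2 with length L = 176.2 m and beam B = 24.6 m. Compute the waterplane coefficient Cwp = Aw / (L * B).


Formula: Cwp = Aw / (L * B)
Step 1 — L * B = 176.2 * 24.6 = 4334.52 m^2
Step 2 — Cwp = 3581.3 / 4334.52 ≈ 0.82623 (5 s.f.)

0.82623


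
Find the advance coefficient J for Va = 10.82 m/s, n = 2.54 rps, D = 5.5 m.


Formula: J = Va / (n * D)
Step 1 — n * D = 2.54 * 5.5 = 13.97
Step 2 — J = 10.82 / 13.97 ≈ 0.77452 (5 s.f.)

0.77452


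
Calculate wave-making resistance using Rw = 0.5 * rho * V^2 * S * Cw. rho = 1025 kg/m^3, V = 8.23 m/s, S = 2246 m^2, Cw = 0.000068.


Formula: Rw = 0.5 * rho * V^2 * S * Cw
Step 1 — V^2 = 8.23^2 = 67.7329
Step 2 — 0.5 * rho * V^2 = 0.5 * 1025 * 67.7329 = 34713.11125
Step 3 — Rw = 34713.11125 * 2246 * 0.000068 ≈ 5301.7 N (5 s.f.)

5301.7 N


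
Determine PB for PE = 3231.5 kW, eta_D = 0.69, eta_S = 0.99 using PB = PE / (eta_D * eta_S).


Formula: PB = PE / (eta_D * eta_S)
Step 1 — combined efficiency = eta_D * eta_S = 0.69 * 0.99 = 0.6831
Step 2 — PB = 3231.5 / 0.6831 ≈ 4730.6 kW (5 s.f.)

4730.6 kW


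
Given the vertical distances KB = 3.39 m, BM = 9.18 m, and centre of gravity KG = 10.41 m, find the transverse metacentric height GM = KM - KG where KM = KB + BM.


Formula: GM = KB + BM - KG
Step 1 — KM = KB + BM = 3.39 + 9.18 = 12.57 m
Step 2 — GM = KM - KG = 12.57 - 10.41 = 2.16 m

2.16 m


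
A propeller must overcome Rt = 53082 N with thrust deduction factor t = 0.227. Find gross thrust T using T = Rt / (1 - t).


Formula: T = Rt / (1 - t)
Step 1 — (1 - t) = 1 - 0.227 = 0.773
Step 2 — T = 53082 / 0.773 ≈ 68670 N (5 s.f.)

68670 N


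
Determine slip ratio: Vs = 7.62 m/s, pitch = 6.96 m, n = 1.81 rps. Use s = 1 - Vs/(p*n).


Formula: s = 1 - Vs / (p * n)
Step 1 — p * n = 6.96 * 1.81 = 12.5976
Step 2 — Vs / (p*n) = 7.62 / 12.5976 = 0.604877 (6 d.p.)
Step 3 — s = 1 - 0.604877 = 0.395123

0.395123


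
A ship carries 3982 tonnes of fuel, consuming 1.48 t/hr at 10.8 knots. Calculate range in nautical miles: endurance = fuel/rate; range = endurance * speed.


Formula: endurance = fuel / rate; range = endurance * speed
Step 1 — endurance = 3982 / 1.48 = 2690.5405 hours
Step 2 — range = 2690.5405 * 10.8 ≈ 29058 nautical miles (5 s.f.)

29058 NM


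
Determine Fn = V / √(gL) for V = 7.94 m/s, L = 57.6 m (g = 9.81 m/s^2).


Formula: Fn = V / sqrt(g * L)
Step 1 — g * L = 9.81 * 57.6 = 565.056
Step 2 — sqrt(g * L) = sqrt(565.056) = 23.770907
Step 3 — Fn = 7.94 / 23.770907 ≈ 0.33402 (5 s.f.)

0.33402


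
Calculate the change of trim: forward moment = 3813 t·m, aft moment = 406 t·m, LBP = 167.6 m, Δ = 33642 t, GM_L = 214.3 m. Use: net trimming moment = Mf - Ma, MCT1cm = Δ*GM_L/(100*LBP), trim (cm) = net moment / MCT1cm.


Formula: net trimming moment = Mf - Ma; MCT1cm = Δ*GM_L/(100*LBP); trim = net moment / MCT1cm
Step 1 — net trimming moment = 3813 - 406 = 3407 t·m
Step 2 — MCT1cm = 33642 * 214.3 / (100 * 167.6) = 430.1599 t·m/cm
Step 3 — trim = 3407 / 430.1599 ≈ 7.9203 cm (5 s.f.)

7.9203 cm


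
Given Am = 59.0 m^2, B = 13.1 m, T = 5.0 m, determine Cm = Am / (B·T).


Formula: Cm = Am / (B * T)
Step 1 — B * T = 13.1 * 5.0 = 65.5 m^2
Step 2 — Cm = 59.0 / 65.5 ≈ 0.90076 (5 s.f.)

0.90076


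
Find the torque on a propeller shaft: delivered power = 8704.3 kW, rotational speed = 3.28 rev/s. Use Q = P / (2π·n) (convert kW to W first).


Formula: Q = P_W / (2 * pi * n)
Step 1 — P_W = 8704.3 kW * 1000 = 8704300.0 W
Step 2 — 2 * pi * n = 2 * pi * 3.28 = 20.608848
Step 3 — Q = 8704300.0 / 20.608848 ≈ 422360 N·m (5 s.f.)

422360 N·m


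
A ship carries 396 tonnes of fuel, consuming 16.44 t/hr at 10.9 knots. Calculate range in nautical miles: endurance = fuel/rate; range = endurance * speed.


Formula: endurance = fuel / rate; range = endurance * speed
Step 1 — endurance = 396 / 16.44 = 24.0876 hours
Step 2 — range = 24.0876 * 10.9 ≈ 262.55 nautical miles (5 s.f.)

262.55 NM


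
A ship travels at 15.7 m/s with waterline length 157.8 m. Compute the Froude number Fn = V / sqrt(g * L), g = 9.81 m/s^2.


Formula: Fn = V / sqrt(g * L)
Step 1 — g * L = 9.81 * 157.8 = 1548.018
Step 2 — sqrt(g * L) = sqrt(1548.018) = 39.34486
Step 3 — Fn = 15.7 / 39.34486 ≈ 0.39904 (5 s.f.)

0.39904


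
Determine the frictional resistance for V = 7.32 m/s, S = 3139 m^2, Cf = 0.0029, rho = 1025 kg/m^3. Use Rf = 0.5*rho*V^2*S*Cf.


Formula: Rf = 0.5 * rho * V^2 * S * Cf
Step 1 — V^2 = 7.32^2 = 53.5824
Step 2 — 0.5 * rho * V^2 = 0.5 * 1025 * 53.5824 = 27460.98
Step 3 — Rf = 27460.98 * 3139 * 0.0029 ≈ 249980 N (5 s.f.)

249980 N


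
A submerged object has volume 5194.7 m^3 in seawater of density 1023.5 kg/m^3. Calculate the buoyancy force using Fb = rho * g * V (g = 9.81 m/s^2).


Formula: Fb = rho * g * V
Substituting: Fb = 1023.5 * 9.81 * 5194.7
Intermediate: 1023.5 * 9.81 = 10040.535
Result: Fb = 10040.535 * 5194.7 ≈ 52158000 N (5 s.f.)

52158000 N


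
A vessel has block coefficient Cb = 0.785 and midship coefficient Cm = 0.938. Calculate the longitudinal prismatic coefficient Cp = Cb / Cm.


Formula: Cp = Cb / Cm
Substituting: Cp = 0.785 / 0.938
Result: Cp ≈ 0.83689 (5 s.f.)

0.83689


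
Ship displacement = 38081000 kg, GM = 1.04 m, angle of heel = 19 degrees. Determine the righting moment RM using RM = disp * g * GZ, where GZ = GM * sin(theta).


Formula: GZ = GM * sin(theta); RM = disp * g * GZ
Step 1 — GZ = 1.04 * sin(19°) = 1.04 * 0.325568 = 0.338591 m
Step 2 — RM = 38081000 * 9.81 * 0.338591 ≈ 126490000 N·m (5 s.f.)

126490000 N·m


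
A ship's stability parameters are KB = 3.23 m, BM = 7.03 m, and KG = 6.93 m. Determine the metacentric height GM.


Formula: GM = KB + BM - KG
Step 1 — KM = KB + BM = 3.23 + 7.03 = 10.26 m
Step 2 — GM = KM - KG = 10.26 - 6.93 = 3.33 m

3.33 m


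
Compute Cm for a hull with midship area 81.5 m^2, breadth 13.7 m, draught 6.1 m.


Formula: Cm = Am / (B * T)
Step 1 — B * T = 13.7 * 6.1 = 83.57 m^2
Step 2 — Cm = 81.5 / 83.57 ≈ 0.97523 (5 s.f.)

0.97523


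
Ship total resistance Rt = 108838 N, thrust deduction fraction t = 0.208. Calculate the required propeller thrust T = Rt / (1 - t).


Formula: T = Rt / (1 - t)
Step 1 — (1 - t) = 1 - 0.208 = 0.792
Step 2 — T = 108838 / 0.792 ≈ 137420 N (5 s.f.)

137420 N


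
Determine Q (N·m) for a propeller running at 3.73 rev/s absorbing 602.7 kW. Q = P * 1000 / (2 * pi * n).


Formula: Q = P_W / (2 * pi * n)
Step 1 — P_W = 602.7 kW * 1000 = 602700.0 W
Step 2 — 2 * pi * n = 2 * pi * 3.73 = 23.436281
Step 3 — Q = 602700.0 / 23.436281 ≈ 25717 N·m (5 s.f.)

25717 N·m


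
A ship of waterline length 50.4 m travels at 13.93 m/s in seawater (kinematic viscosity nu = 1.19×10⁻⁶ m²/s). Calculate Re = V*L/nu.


Formula: Re = V * L / nu
Step 1 — V * L = 13.93 * 50.4 = 702.072 m^2/s
Step 2 — Re = 702.072 / 1.19e-6 = 5.90e+08

5.90e+08


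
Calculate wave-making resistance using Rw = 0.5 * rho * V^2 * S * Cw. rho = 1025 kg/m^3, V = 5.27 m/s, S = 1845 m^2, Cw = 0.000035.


Formula: Rw = 0.5 * rho * V^2 * S * Cw
Step 1 — V^2 = 5.27^2 = 27.7729
Step 2 — 0.5 * rho * V^2 = 0.5 * 1025 * 27.7729 = 14233.61125
Step 3 — Rw = 14233.61125 * 1845 * 0.000035 ≈ 919.14 N (5 s.f.)

919.14 N


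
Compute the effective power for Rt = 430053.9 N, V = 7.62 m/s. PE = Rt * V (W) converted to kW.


Formula: PE = Rt * V / 1000 (kW)
Step 1 — PE (W) = 430053.9 * 7.62 = 3277010.718 W
Step 2 — PE (kW) = 3277010.718 / 1000 ≈ 3277.0 kW (5 s.f.)

3277.0 kW


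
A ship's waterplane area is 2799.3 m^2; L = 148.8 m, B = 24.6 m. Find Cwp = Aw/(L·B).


Formula: Cwp = Aw / (L * B)
Step 1 — L * B = 148.8 * 24.6 = 3660.48 m^2
Step 2 — Cwp = 2799.3 / 3660.48 ≈ 0.76474 (5 s.f.)

0.76474


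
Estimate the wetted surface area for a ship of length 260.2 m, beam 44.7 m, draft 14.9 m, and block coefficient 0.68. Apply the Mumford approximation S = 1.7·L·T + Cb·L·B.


Formula: S = 1.7*L*T + V/T with V = Cb*L*B*T, i.e. S = L * (1.7*T + Cb*B)
Step 1 — 1.7*T = 1.7 * 14.9 = 25.33 m
Step 2 — Cb*B = 0.68 * 44.7 = 30.396 m
Step 3 — 1.7*T + Cb*B = 25.33 + 30.396 = 55.726 m
Step 4 — S = 260.2 * 55.726 ≈ 14500 m^2 (5 s.f.)

14500 m^2


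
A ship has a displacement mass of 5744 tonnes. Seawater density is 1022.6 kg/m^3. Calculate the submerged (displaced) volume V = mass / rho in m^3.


Formula: V = mass / rho
Step 1 — convert tonnes to kg: 5744 t * 1000 = 5744000 kg
Step 2 — V = 5744000 / 1022.6 ≈ 5617.1 m^3 (5 s.f.)

5617.1 m^3


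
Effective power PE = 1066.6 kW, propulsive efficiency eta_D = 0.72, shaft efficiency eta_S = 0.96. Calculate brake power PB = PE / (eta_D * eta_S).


Formula: PB = PE / (eta_D * eta_S)
Step 1 — combined efficiency = eta_D * eta_S = 0.72 * 0.96 = 0.6912
Step 2 — PB = 1066.6 / 0.6912 ≈ 1543.1 kW (5 s.f.)

1543.1 kW


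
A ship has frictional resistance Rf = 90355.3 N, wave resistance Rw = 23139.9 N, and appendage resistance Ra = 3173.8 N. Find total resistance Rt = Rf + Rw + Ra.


Formula: Rt = Rf + Rw + Ra
Substituting: Rt = 90355.3 + 23139.9 + 3173.8
Result: Rt = 116669.0 N

116669.0 N


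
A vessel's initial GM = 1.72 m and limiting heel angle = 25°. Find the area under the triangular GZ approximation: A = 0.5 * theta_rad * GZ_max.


Formula: GZ_max = GM * sin(theta); Area = 0.5 * theta_rad * GZ_max
Step 1 — GZ_max = 1.72 * sin(25°) = 1.72 * 0.422618 = 0.726903 m
Step 2 — theta_rad = 25 * pi/180 = 0.436332 rad
Step 3 — Area = 0.5 * 0.436332 * 0.726903 ≈ 0.15859 m·rad (5 s.f.)

0.15859 m·rad


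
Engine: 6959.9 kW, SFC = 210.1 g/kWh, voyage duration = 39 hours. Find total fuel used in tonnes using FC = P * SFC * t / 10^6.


Formula: FC (tonnes) = P * SFC * t / 1,000,000
Step 1 — P * SFC * t = 6959.9 * 210.1 * 39 = 57028724.61 g
Step 2 — FC (tonnes) = 57028724.61 / 1,000,000 ≈ 57.029 tonnes (5 s.f.)

57.029 tonnes


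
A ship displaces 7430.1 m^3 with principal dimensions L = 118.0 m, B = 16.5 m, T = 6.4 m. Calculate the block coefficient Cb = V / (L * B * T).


Formula: Cb = V / (L * B * T)
Step 1 — L * B * T = 118.0 * 16.5 * 6.4 = 12460.8 m^3
Step 2 — Cb = 7430.1 / 12460.8 ≈ 0.59628 (5 s.f.)

0.59628


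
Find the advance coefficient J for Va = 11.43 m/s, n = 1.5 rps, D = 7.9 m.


Formula: J = Va / (n * D)
Step 1 — n * D = 1.5 * 7.9 = 11.85
Step 2 — J = 11.43 / 11.85 ≈ 0.96456 (5 s.f.)

0.96456


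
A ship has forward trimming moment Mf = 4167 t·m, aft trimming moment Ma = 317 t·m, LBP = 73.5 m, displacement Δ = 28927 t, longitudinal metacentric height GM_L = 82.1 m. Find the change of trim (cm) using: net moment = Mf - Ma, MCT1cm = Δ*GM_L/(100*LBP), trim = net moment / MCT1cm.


Formula: net trimming moment = Mf - Ma; MCT1cm = Δ*GM_L/(100*LBP); trim = net moment / MCT1cm
Step 1 — net trimming moment = 4167 - 317 = 3850 t·m
Step 2 — MCT1cm = 28927 * 82.1 / (100 * 73.5) = 323.1166 t·m/cm
Step 3 — trim = 3850 / 323.1166 ≈ 11.915 cm (5 s.f.)

11.915 cm


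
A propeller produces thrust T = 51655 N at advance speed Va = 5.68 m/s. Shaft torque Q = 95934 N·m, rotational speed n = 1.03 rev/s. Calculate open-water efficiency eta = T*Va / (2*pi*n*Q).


Formula: eta = T * Va / (2 * pi * n * Q)
Step 1 — numerator = T * Va = 51655 * 5.68 = 293400.4
Step 2 — 2 * pi * n = 2 * pi * 1.03 = 6.471681
Step 3 — denominator = 6.471681 * 95934 = 620854.25
Step 4 — eta = 293400.4 / 620854.25 ≈ 0.47258 (5 s.f.)

0.47258


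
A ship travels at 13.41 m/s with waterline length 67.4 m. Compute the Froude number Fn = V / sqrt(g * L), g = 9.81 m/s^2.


Formula: Fn = V / sqrt(g * L)
Step 1 — g * L = 9.81 * 67.4 = 661.194
Step 2 — sqrt(g * L) = sqrt(661.194) = 25.713693
Step 3 — Fn = 13.41 / 25.713693 ≈ 0.52151 (5 s.f.)

0.52151


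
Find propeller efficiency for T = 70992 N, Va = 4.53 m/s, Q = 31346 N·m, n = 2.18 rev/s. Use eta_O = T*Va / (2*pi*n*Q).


Formula: eta = T * Va / (2 * pi * n * Q)
Step 1 — numerator = T * Va = 70992 * 4.53 = 321593.76
Step 2 — 2 * pi * n = 2 * pi * 2.18 = 13.697344
Step 3 — denominator = 13.697344 * 31346 = 429356.95
Step 4 — eta = 321593.76 / 429356.95 ≈ 0.74901 (5 s.f.)

0.74901


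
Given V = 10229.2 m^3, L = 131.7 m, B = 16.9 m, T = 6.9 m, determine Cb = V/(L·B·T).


Formula: Cb = V / (L * B * T)
Step 1 — L * B * T = 131.7 * 16.9 * 6.9 = 15357.537 m^3
Step 2 — Cb = 10229.2 / 15357.537 ≈ 0.66607 (5 s.f.)

0.66607


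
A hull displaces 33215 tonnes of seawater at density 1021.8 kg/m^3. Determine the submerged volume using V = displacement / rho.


Formula: V = mass / rho
Step 1 — convert tonnes to kg: 33215 t * 1000 = 33215000 kg
Step 2 — V = 33215000 / 1021.8 ≈ 32506 m^3 (5 s.f.)

32506 m^3


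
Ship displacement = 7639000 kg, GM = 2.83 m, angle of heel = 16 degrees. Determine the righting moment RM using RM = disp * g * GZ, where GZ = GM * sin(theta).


Formula: GZ = GM * sin(theta); RM = disp * g * GZ
Step 1 — GZ = 2.83 * sin(16°) = 2.83 * 0.275637 = 0.780053 m
Step 2 — RM = 7639000 * 9.81 * 0.780053 ≈ 58456000 N·m (5 s.f.)

58456000 N·m


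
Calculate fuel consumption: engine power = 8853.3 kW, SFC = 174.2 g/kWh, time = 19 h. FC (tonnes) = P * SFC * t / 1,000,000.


Formula: FC (tonnes) = P * SFC * t / 1,000,000
Step 1 — P * SFC * t = 8853.3 * 174.2 * 19 = 29302652.34 g
Step 2 — FC (tonnes) = 29302652.34 / 1,000,000 ≈ 29.303 tonnes (5 s.f.)

29.303 tonnes


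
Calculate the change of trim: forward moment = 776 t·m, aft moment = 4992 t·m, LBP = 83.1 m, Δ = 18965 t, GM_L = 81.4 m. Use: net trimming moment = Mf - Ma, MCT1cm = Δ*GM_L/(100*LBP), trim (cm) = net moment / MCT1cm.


Formula: net trimming moment = Mf - Ma; MCT1cm = Δ*GM_L/(100*LBP); trim = net moment / MCT1cm
Step 1 — net trimming moment = 776 - 4992 = -4216 t·m
Step 2 — MCT1cm = 18965 * 81.4 / (100 * 83.1) = 185.7703 t·m/cm
Step 3 — trim = -4216 / 185.7703 ≈ -22.695 cm (5 s.f.)

-22.695 cm


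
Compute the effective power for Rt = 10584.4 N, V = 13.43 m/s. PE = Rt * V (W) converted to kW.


Formula: PE = Rt * V / 1000 (kW)
Step 1 — PE (W) = 10584.4 * 13.43 = 142148.492 W
Step 2 — PE (kW) = 142148.492 / 1000 ≈ 142.15 kW (5 s.f.)

142.15 kW


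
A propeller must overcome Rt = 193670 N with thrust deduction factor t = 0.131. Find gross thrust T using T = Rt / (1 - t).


Formula: T = Rt / (1 - t)
Step 1 — (1 - t) = 1 - 0.131 = 0.869
Step 2 — T = 193670 / 0.869 ≈ 222870 N (5 s.f.)

222870 N


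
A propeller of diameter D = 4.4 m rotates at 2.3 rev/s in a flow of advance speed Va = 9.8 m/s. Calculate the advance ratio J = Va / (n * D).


Formula: J = Va / (n * D)
Step 1 — n * D = 2.3 * 4.4 = 10.12
Step 2 — J = 9.8 / 10.12 ≈ 0.96838 (5 s.f.)

0.96838


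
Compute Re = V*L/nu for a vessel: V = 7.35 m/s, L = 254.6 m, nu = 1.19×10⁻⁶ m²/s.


Formula: Re = V * L / nu
Step 1 — V * L = 7.35 * 254.6 = 1871.31 m^2/s
Step 2 — Re = 1871.31 / 1.19e-6 = 1.57e+09

1.57e+09


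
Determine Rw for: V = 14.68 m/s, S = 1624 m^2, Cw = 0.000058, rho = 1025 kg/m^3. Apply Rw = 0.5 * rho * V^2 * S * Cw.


Formula: Rw = 0.5 * rho * V^2 * S * Cw
Step 1 — V^2 = 14.68^2 = 215.5024
Step 2 — 0.5 * rho * V^2 = 0.5 * 1025 * 215.5024 = 110444.98
Step 3 — Rw = 110444.98 * 1624 * 0.000058 ≈ 10403 N (5 s.f.)

10403 N


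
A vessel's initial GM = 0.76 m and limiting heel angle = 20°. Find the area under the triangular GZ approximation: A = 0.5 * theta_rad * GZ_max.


Formula: GZ_max = GM * sin(theta); Area = 0.5 * theta_rad * GZ_max
Step 1 — GZ_max = 0.76 * sin(20°) = 0.76 * 0.34202 = 0.259935 m
Step 2 — theta_rad = 20 * pi/180 = 0.349066 rad
Step 3 — Area = 0.5 * 0.349066 * 0.259935 ≈ 0.045367 m·rad (5 s.f.)

0.045367 m·rad


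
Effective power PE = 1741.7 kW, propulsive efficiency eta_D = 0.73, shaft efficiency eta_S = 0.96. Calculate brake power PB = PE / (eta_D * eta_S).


Formula: PB = PE / (eta_D * eta_S)
Step 1 — combined efficiency = eta_D * eta_S = 0.73 * 0.96 = 0.7008
Step 2 — PB = 1741.7 / 0.7008 ≈ 2485.3 kW (5 s.f.)

2485.3 kW


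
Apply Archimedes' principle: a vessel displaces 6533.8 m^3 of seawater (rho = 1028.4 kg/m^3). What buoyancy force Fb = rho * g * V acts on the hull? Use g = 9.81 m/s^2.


Formula: Fb = rho * g * V
Substituting: Fb = 1028.4 * 9.81 * 6533.8
Intermediate: 1028.4 * 9.81 = 10088.604
Result: Fb = 10088.604 * 6533.8 ≈ 65917000 N (5 s.f.)

65917000 N


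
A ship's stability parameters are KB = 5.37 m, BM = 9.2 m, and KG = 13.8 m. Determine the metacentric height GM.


Formula: GM = KB + BM - KG
Step 1 — KM = KB + BM = 5.37 + 9.2 = 14.57 m
Step 2 — GM = KM - KG = 14.57 - 13.8 = 0.77 m

0.77 m


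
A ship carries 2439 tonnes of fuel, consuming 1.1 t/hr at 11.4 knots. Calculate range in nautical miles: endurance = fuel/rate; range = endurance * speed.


Formula: endurance = fuel / rate; range = endurance * speed
Step 1 — endurance = 2439 / 1.1 = 2217.2727 hours
Step 2 — range = 2217.2727 * 11.4 ≈ 25277 nautical miles (5 s.f.)

25277 NM


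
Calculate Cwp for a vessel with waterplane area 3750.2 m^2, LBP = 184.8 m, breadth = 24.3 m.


Formula: Cwp = Aw / (L * B)
Step 1 — L * B = 184.8 * 24.3 = 4490.64 m^2
Step 2 — Cwp = 3750.2 / 4490.64 ≈ 0.83511 (5 s.f.)

0.83511


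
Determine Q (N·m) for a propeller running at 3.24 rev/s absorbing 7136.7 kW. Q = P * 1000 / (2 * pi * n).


Formula: Q = P_W / (2 * pi * n)
Step 1 — P_W = 7136.7 kW * 1000 = 7136700.0 W
Step 2 — 2 * pi * n = 2 * pi * 3.24 = 20.35752
Step 3 — Q = 7136700.0 / 20.35752 ≈ 350570 N·m (5 s.f.)

350570 N·m


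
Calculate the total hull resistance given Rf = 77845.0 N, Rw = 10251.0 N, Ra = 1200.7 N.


Formula: Rt = Rf + Rw + Ra
Substituting: Rt = 77845.0 + 10251.0 + 1200.7
Result: Rt = 89296.7 N

89296.7 N


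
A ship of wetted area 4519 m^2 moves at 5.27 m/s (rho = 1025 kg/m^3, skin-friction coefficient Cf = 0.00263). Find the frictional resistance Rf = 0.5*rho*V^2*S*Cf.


Formula: Rf = 0.5 * rho * V^2 * S * Cf
Step 1 — V^2 = 5.27^2 = 27.7729
Step 2 — 0.5 * rho * V^2 = 0.5 * 1025 * 27.7729 = 14233.61125
Step 3 — Rf = 14233.61125 * 4519 * 0.00263 ≈ 169170 N (5 s.f.)

169170 N


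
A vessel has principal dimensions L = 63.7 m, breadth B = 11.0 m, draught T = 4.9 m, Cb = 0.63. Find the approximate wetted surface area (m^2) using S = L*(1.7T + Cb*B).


Formula: S = 1.7*L*T + V/T with V = Cb*L*B*T, i.e. S = L * (1.7*T + Cb*B)
Step 1 — 1.7*T = 1.7 * 4.9 = 8.33 m
Step 2 — Cb*B = 0.63 * 11.0 = 6.93 m
Step 3 — 1.7*T + Cb*B = 8.33 + 6.93 = 15.26 m
Step 4 — S = 63.7 * 15.26 ≈ 972.06 m^2 (5 s.f.)

972.06 m^2


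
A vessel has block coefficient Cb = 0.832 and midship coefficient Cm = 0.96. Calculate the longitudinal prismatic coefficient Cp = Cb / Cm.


Formula: Cp = Cb / Cm
Substituting: Cp = 0.832 / 0.96
Result: Cp ≈ 0.86667 (5 s.f.)

0.86667


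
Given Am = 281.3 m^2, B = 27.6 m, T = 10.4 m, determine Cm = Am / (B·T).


Formula: Cm = Am / (B * T)
Step 1 — B * T = 27.6 * 10.4 = 287.04 m^2
Step 2 — Cm = 281.3 / 287.04 ≈ 0.98000 (5 s.f.)

0.98000


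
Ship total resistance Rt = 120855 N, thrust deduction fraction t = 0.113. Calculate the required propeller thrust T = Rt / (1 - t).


Formula: T = Rt / (1 - t)
Step 1 — (1 - t) = 1 - 0.113 = 0.887
Step 2 — T = 120855 / 0.887 ≈ 136250 N (5 s.f.)

136250 N


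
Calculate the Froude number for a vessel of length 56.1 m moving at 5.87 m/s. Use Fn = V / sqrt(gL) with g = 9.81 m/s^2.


Formula: Fn = V / sqrt(g * L)
Step 1 — g * L = 9.81 * 56.1 = 550.341
Step 2 — sqrt(g * L) = sqrt(550.341) = 23.459348
Step 3 — Fn = 5.87 / 23.459348 ≈ 0.25022 (5 s.f.)

0.25022


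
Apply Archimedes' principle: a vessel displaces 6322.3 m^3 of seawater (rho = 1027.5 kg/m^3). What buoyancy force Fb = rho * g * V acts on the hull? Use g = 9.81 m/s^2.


Formula: Fb = rho * g * V
Substituting: Fb = 1027.5 * 9.81 * 6322.3
Intermediate: 1027.5 * 9.81 = 10079.775
Result: Fb = 10079.775 * 6322.3 ≈ 63727000 N (5 s.f.)

63727000 N


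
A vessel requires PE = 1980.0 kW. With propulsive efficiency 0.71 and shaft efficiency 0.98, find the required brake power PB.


Formula: PB = PE / (eta_D * eta_S)
Step 1 — combined efficiency = eta_D * eta_S = 0.71 * 0.98 = 0.6958
Step 2 — PB = 1980.0 / 0.6958 ≈ 2845.6 kW (5 s.f.)

2845.6 kW
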